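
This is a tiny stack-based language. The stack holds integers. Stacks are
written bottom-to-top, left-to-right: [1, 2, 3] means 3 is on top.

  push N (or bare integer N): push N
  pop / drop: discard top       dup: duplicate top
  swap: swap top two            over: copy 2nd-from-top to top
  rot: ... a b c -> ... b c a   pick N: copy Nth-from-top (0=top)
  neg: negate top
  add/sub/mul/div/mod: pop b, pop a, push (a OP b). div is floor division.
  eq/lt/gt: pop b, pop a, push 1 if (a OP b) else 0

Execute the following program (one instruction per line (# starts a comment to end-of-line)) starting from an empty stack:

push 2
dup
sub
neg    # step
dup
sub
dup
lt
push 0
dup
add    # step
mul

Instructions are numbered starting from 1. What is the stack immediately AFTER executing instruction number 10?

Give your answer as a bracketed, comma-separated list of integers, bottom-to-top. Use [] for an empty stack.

Step 1 ('push 2'): [2]
Step 2 ('dup'): [2, 2]
Step 3 ('sub'): [0]
Step 4 ('neg'): [0]
Step 5 ('dup'): [0, 0]
Step 6 ('sub'): [0]
Step 7 ('dup'): [0, 0]
Step 8 ('lt'): [0]
Step 9 ('push 0'): [0, 0]
Step 10 ('dup'): [0, 0, 0]

Answer: [0, 0, 0]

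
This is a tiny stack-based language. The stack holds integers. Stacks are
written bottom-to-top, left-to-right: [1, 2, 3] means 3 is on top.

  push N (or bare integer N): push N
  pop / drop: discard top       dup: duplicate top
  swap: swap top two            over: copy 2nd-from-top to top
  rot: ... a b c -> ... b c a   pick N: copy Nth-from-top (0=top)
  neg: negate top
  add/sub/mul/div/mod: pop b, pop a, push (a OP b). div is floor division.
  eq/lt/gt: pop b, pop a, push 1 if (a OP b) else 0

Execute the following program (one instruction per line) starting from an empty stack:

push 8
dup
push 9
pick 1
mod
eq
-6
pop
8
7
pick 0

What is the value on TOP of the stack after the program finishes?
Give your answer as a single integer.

Answer: 7

Derivation:
After 'push 8': [8]
After 'dup': [8, 8]
After 'push 9': [8, 8, 9]
After 'pick 1': [8, 8, 9, 8]
After 'mod': [8, 8, 1]
After 'eq': [8, 0]
After 'push -6': [8, 0, -6]
After 'pop': [8, 0]
After 'push 8': [8, 0, 8]
After 'push 7': [8, 0, 8, 7]
After 'pick 0': [8, 0, 8, 7, 7]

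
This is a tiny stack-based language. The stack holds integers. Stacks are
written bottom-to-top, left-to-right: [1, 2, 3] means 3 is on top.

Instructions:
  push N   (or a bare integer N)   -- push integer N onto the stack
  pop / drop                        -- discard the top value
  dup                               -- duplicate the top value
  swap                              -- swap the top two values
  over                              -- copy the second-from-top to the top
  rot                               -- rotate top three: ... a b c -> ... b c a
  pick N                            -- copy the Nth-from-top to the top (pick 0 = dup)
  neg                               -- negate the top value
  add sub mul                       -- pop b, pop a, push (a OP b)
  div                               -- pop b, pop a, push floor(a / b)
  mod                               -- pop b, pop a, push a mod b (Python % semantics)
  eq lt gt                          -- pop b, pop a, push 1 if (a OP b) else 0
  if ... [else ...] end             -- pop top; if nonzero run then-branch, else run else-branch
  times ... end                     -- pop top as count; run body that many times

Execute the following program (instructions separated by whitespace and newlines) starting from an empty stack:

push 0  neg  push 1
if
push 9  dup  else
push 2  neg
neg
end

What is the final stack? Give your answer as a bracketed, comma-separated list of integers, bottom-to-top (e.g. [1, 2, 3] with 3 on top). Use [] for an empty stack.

After 'push 0': [0]
After 'neg': [0]
After 'push 1': [0, 1]
After 'if': [0]
After 'push 9': [0, 9]
After 'dup': [0, 9, 9]

Answer: [0, 9, 9]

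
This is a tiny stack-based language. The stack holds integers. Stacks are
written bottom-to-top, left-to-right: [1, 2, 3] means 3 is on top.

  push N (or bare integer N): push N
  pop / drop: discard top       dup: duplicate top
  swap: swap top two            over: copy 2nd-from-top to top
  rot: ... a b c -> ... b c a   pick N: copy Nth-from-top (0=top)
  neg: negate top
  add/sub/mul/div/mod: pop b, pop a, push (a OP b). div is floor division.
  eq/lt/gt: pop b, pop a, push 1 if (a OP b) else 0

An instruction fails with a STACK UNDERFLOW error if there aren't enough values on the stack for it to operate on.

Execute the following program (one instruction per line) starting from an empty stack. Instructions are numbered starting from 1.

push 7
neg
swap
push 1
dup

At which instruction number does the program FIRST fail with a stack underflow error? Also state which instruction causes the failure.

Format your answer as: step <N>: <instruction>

Answer: step 3: swap

Derivation:
Step 1 ('push 7'): stack = [7], depth = 1
Step 2 ('neg'): stack = [-7], depth = 1
Step 3 ('swap'): needs 2 value(s) but depth is 1 — STACK UNDERFLOW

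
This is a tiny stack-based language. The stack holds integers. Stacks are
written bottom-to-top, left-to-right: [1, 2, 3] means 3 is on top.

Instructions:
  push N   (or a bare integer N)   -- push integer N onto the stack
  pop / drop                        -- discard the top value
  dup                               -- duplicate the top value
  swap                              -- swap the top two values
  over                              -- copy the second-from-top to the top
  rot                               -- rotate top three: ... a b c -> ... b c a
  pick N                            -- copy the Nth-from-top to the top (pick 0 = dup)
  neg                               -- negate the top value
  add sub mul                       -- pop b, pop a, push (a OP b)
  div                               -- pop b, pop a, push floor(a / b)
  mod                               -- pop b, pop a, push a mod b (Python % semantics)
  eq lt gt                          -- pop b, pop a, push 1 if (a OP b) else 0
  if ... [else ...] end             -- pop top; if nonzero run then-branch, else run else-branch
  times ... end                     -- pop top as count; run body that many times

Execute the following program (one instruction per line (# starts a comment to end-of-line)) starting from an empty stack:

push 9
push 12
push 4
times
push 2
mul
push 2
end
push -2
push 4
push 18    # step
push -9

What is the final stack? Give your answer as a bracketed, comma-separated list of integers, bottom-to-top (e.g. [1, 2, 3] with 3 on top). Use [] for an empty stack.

Answer: [9, 24, 4, 4, 4, 2, -2, 4, 18, -9]

Derivation:
After 'push 9': [9]
After 'push 12': [9, 12]
After 'push 4': [9, 12, 4]
After 'times': [9, 12]
After 'push 2': [9, 12, 2]
After 'mul': [9, 24]
After 'push 2': [9, 24, 2]
After 'push 2': [9, 24, 2, 2]
After 'mul': [9, 24, 4]
After 'push 2': [9, 24, 4, 2]
After 'push 2': [9, 24, 4, 2, 2]
After 'mul': [9, 24, 4, 4]
After 'push 2': [9, 24, 4, 4, 2]
After 'push 2': [9, 24, 4, 4, 2, 2]
After 'mul': [9, 24, 4, 4, 4]
After 'push 2': [9, 24, 4, 4, 4, 2]
After 'push -2': [9, 24, 4, 4, 4, 2, -2]
After 'push 4': [9, 24, 4, 4, 4, 2, -2, 4]
After 'push 18': [9, 24, 4, 4, 4, 2, -2, 4, 18]
After 'push -9': [9, 24, 4, 4, 4, 2, -2, 4, 18, -9]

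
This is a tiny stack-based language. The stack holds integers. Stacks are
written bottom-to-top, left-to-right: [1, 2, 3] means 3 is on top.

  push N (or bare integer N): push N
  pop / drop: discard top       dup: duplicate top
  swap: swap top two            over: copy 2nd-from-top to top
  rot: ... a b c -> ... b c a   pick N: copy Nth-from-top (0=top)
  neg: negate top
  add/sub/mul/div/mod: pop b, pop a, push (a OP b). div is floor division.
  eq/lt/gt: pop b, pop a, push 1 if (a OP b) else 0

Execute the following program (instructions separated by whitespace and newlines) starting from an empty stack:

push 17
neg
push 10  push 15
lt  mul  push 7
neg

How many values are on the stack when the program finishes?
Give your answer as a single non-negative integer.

After 'push 17': stack = [17] (depth 1)
After 'neg': stack = [-17] (depth 1)
After 'push 10': stack = [-17, 10] (depth 2)
After 'push 15': stack = [-17, 10, 15] (depth 3)
After 'lt': stack = [-17, 1] (depth 2)
After 'mul': stack = [-17] (depth 1)
After 'push 7': stack = [-17, 7] (depth 2)
After 'neg': stack = [-17, -7] (depth 2)

Answer: 2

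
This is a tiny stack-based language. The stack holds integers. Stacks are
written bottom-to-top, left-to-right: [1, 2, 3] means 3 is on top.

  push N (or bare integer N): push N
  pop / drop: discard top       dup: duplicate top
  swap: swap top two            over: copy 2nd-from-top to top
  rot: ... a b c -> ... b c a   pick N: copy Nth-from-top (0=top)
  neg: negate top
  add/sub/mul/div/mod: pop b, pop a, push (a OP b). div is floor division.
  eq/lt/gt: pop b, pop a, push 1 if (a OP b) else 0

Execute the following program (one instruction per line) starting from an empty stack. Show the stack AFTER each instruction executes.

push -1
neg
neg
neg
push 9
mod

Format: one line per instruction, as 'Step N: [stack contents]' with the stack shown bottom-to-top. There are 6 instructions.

Step 1: [-1]
Step 2: [1]
Step 3: [-1]
Step 4: [1]
Step 5: [1, 9]
Step 6: [1]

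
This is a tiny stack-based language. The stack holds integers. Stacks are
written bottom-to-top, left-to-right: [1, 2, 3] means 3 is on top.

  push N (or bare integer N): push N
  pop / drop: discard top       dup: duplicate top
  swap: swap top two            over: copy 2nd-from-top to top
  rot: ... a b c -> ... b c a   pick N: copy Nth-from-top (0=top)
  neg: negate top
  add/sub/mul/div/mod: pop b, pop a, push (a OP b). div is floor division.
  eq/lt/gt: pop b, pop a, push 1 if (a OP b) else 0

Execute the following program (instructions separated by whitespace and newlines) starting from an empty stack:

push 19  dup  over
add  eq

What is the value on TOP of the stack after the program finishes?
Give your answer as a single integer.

After 'push 19': [19]
After 'dup': [19, 19]
After 'over': [19, 19, 19]
After 'add': [19, 38]
After 'eq': [0]

Answer: 0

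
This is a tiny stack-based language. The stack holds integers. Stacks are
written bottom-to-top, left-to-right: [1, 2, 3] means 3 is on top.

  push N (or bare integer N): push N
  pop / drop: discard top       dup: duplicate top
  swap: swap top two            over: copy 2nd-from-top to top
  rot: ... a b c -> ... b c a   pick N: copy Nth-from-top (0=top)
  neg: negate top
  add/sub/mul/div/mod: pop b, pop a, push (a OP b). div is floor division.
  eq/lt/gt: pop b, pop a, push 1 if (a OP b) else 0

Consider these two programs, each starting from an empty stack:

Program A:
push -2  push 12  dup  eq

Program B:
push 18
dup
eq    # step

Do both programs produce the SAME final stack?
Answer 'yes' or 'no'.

Answer: no

Derivation:
Program A trace:
  After 'push -2': [-2]
  After 'push 12': [-2, 12]
  After 'dup': [-2, 12, 12]
  After 'eq': [-2, 1]
Program A final stack: [-2, 1]

Program B trace:
  After 'push 18': [18]
  After 'dup': [18, 18]
  After 'eq': [1]
Program B final stack: [1]
Same: no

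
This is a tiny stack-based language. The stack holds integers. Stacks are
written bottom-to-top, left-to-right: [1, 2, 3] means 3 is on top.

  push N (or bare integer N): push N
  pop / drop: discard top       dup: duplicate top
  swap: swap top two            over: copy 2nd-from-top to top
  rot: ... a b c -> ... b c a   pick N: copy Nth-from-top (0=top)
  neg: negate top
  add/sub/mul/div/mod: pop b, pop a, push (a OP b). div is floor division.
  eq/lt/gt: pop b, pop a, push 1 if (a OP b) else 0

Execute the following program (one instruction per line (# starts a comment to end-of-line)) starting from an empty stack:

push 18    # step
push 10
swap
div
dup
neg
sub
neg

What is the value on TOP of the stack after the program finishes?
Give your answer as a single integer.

Answer: 0

Derivation:
After 'push 18': [18]
After 'push 10': [18, 10]
After 'swap': [10, 18]
After 'div': [0]
After 'dup': [0, 0]
After 'neg': [0, 0]
After 'sub': [0]
After 'neg': [0]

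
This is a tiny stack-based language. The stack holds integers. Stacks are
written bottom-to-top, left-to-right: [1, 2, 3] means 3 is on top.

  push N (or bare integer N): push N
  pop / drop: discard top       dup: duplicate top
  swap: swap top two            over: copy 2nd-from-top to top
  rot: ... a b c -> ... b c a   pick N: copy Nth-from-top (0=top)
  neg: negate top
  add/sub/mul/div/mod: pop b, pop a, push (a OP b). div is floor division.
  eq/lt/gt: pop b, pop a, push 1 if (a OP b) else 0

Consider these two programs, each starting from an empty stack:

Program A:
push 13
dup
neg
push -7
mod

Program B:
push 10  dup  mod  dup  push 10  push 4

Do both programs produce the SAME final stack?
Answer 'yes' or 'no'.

Answer: no

Derivation:
Program A trace:
  After 'push 13': [13]
  After 'dup': [13, 13]
  After 'neg': [13, -13]
  After 'push -7': [13, -13, -7]
  After 'mod': [13, -6]
Program A final stack: [13, -6]

Program B trace:
  After 'push 10': [10]
  After 'dup': [10, 10]
  After 'mod': [0]
  After 'dup': [0, 0]
  After 'push 10': [0, 0, 10]
  After 'push 4': [0, 0, 10, 4]
Program B final stack: [0, 0, 10, 4]
Same: no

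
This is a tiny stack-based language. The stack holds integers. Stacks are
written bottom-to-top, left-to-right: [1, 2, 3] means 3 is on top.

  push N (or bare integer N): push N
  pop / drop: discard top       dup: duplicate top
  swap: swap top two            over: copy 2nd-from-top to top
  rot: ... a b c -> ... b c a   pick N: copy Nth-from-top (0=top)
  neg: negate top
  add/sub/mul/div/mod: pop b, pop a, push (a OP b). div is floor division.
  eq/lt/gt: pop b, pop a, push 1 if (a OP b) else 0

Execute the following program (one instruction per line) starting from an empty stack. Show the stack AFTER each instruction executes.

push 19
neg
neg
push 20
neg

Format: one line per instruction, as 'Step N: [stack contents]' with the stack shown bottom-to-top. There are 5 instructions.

Step 1: [19]
Step 2: [-19]
Step 3: [19]
Step 4: [19, 20]
Step 5: [19, -20]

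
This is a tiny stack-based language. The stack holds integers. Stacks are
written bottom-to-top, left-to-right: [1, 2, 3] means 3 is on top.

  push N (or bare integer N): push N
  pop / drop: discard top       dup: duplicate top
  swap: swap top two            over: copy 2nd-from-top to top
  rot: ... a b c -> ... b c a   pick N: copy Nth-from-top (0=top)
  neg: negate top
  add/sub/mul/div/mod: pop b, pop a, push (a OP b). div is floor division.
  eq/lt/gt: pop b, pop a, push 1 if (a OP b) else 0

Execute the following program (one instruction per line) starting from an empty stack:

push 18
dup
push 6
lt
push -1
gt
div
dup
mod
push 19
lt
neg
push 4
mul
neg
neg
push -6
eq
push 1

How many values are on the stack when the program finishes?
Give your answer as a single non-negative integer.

After 'push 18': stack = [18] (depth 1)
After 'dup': stack = [18, 18] (depth 2)
After 'push 6': stack = [18, 18, 6] (depth 3)
After 'lt': stack = [18, 0] (depth 2)
After 'push -1': stack = [18, 0, -1] (depth 3)
After 'gt': stack = [18, 1] (depth 2)
After 'div': stack = [18] (depth 1)
After 'dup': stack = [18, 18] (depth 2)
After 'mod': stack = [0] (depth 1)
After 'push 19': stack = [0, 19] (depth 2)
After 'lt': stack = [1] (depth 1)
After 'neg': stack = [-1] (depth 1)
After 'push 4': stack = [-1, 4] (depth 2)
After 'mul': stack = [-4] (depth 1)
After 'neg': stack = [4] (depth 1)
After 'neg': stack = [-4] (depth 1)
After 'push -6': stack = [-4, -6] (depth 2)
After 'eq': stack = [0] (depth 1)
After 'push 1': stack = [0, 1] (depth 2)

Answer: 2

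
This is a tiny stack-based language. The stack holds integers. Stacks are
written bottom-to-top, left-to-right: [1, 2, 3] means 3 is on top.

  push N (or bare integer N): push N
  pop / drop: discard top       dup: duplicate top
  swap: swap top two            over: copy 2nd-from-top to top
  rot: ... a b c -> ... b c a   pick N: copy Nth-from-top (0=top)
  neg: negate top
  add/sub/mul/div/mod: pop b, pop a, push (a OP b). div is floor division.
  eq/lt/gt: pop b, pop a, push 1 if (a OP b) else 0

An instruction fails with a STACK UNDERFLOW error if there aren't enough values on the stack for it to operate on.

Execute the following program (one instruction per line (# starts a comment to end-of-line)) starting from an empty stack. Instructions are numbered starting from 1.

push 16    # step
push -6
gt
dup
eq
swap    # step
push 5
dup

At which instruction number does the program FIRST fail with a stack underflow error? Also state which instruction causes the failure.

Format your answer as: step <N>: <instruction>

Answer: step 6: swap

Derivation:
Step 1 ('push 16'): stack = [16], depth = 1
Step 2 ('push -6'): stack = [16, -6], depth = 2
Step 3 ('gt'): stack = [1], depth = 1
Step 4 ('dup'): stack = [1, 1], depth = 2
Step 5 ('eq'): stack = [1], depth = 1
Step 6 ('swap'): needs 2 value(s) but depth is 1 — STACK UNDERFLOW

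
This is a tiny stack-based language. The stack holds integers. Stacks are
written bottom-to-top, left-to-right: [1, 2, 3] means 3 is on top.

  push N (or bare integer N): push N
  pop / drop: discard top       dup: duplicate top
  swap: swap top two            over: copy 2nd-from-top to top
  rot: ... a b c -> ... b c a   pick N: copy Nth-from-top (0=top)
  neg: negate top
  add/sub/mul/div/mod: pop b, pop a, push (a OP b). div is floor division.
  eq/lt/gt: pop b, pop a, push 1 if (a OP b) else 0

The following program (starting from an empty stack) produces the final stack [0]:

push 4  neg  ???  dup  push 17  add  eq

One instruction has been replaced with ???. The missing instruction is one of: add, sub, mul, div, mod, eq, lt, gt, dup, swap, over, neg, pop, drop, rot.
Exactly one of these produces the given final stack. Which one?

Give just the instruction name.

Answer: neg

Derivation:
Stack before ???: [-4]
Stack after ???:  [4]
The instruction that transforms [-4] -> [4] is: neg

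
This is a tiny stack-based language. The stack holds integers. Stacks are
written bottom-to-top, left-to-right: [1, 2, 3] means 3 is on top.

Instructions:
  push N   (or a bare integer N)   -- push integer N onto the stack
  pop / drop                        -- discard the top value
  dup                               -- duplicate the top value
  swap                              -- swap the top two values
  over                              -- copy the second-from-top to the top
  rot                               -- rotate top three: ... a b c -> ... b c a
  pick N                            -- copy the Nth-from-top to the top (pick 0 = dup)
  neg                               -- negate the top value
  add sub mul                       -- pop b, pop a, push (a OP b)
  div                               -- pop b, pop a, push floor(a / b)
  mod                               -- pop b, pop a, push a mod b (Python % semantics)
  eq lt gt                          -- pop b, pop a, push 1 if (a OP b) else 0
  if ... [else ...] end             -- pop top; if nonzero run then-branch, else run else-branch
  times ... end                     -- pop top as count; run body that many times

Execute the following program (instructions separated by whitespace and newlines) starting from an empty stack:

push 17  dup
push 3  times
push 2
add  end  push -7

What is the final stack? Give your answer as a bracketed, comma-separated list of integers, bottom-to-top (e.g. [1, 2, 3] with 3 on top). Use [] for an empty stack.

Answer: [17, 23, -7]

Derivation:
After 'push 17': [17]
After 'dup': [17, 17]
After 'push 3': [17, 17, 3]
After 'times': [17, 17]
After 'push 2': [17, 17, 2]
After 'add': [17, 19]
After 'push 2': [17, 19, 2]
After 'add': [17, 21]
After 'push 2': [17, 21, 2]
After 'add': [17, 23]
After 'push -7': [17, 23, -7]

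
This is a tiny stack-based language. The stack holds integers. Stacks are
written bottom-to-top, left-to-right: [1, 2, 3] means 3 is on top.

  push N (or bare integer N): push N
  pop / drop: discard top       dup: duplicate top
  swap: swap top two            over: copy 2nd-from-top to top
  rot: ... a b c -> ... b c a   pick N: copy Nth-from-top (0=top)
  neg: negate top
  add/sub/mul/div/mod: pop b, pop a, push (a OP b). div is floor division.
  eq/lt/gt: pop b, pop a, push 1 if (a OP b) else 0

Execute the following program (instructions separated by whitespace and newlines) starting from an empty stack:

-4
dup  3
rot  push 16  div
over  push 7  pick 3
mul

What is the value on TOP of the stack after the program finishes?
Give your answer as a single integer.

After 'push -4': [-4]
After 'dup': [-4, -4]
After 'push 3': [-4, -4, 3]
After 'rot': [-4, 3, -4]
After 'push 16': [-4, 3, -4, 16]
After 'div': [-4, 3, -1]
After 'over': [-4, 3, -1, 3]
After 'push 7': [-4, 3, -1, 3, 7]
After 'pick 3': [-4, 3, -1, 3, 7, 3]
After 'mul': [-4, 3, -1, 3, 21]

Answer: 21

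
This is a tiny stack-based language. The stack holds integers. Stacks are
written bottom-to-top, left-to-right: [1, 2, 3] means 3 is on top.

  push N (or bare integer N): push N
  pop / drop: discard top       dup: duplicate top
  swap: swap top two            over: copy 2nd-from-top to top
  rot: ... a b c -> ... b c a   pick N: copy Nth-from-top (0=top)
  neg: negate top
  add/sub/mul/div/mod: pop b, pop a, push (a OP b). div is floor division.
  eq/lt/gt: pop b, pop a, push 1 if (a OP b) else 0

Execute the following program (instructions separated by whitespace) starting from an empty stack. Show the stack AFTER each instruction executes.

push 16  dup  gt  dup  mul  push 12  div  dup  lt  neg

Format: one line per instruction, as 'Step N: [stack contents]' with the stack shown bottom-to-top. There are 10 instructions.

Step 1: [16]
Step 2: [16, 16]
Step 3: [0]
Step 4: [0, 0]
Step 5: [0]
Step 6: [0, 12]
Step 7: [0]
Step 8: [0, 0]
Step 9: [0]
Step 10: [0]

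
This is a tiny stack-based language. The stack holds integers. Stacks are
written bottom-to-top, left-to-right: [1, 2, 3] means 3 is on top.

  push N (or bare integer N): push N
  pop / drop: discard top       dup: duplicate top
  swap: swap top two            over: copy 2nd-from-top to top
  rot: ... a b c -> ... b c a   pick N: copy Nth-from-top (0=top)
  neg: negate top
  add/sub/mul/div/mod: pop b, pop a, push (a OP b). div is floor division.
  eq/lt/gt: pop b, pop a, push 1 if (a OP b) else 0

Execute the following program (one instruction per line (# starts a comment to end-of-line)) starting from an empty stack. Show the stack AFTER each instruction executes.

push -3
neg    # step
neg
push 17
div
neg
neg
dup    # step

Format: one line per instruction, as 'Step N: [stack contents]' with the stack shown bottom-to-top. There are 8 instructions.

Step 1: [-3]
Step 2: [3]
Step 3: [-3]
Step 4: [-3, 17]
Step 5: [-1]
Step 6: [1]
Step 7: [-1]
Step 8: [-1, -1]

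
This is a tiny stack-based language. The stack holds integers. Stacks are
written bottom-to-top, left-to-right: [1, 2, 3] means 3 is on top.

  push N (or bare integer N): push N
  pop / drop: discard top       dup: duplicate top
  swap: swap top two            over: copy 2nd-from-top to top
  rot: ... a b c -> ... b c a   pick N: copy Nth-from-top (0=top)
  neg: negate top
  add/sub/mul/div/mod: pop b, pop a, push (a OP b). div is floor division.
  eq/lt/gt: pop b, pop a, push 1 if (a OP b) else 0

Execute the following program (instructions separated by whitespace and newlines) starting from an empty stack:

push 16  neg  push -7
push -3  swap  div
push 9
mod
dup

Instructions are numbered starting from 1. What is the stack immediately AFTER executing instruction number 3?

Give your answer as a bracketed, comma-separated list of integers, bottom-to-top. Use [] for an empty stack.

Step 1 ('push 16'): [16]
Step 2 ('neg'): [-16]
Step 3 ('push -7'): [-16, -7]

Answer: [-16, -7]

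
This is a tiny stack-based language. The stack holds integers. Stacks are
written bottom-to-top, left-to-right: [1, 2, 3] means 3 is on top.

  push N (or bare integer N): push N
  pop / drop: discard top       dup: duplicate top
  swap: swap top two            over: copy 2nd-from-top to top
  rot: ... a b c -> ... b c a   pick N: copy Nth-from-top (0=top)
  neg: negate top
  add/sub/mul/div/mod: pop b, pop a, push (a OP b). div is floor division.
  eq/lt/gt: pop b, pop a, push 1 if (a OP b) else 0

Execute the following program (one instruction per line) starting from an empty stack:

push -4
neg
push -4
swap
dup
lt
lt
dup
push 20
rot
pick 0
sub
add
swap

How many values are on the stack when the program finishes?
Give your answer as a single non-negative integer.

Answer: 2

Derivation:
After 'push -4': stack = [-4] (depth 1)
After 'neg': stack = [4] (depth 1)
After 'push -4': stack = [4, -4] (depth 2)
After 'swap': stack = [-4, 4] (depth 2)
After 'dup': stack = [-4, 4, 4] (depth 3)
After 'lt': stack = [-4, 0] (depth 2)
After 'lt': stack = [1] (depth 1)
After 'dup': stack = [1, 1] (depth 2)
After 'push 20': stack = [1, 1, 20] (depth 3)
After 'rot': stack = [1, 20, 1] (depth 3)
After 'pick 0': stack = [1, 20, 1, 1] (depth 4)
After 'sub': stack = [1, 20, 0] (depth 3)
After 'add': stack = [1, 20] (depth 2)
After 'swap': stack = [20, 1] (depth 2)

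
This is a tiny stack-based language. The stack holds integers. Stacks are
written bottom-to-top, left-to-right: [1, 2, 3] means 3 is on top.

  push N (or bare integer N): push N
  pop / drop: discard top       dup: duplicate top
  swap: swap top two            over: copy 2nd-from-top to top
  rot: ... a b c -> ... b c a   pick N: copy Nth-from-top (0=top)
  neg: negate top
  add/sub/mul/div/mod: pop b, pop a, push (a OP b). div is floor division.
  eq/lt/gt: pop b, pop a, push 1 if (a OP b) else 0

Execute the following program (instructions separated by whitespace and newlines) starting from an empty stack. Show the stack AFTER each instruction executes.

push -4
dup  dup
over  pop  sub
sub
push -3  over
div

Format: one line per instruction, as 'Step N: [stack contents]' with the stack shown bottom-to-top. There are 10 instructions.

Step 1: [-4]
Step 2: [-4, -4]
Step 3: [-4, -4, -4]
Step 4: [-4, -4, -4, -4]
Step 5: [-4, -4, -4]
Step 6: [-4, 0]
Step 7: [-4]
Step 8: [-4, -3]
Step 9: [-4, -3, -4]
Step 10: [-4, 0]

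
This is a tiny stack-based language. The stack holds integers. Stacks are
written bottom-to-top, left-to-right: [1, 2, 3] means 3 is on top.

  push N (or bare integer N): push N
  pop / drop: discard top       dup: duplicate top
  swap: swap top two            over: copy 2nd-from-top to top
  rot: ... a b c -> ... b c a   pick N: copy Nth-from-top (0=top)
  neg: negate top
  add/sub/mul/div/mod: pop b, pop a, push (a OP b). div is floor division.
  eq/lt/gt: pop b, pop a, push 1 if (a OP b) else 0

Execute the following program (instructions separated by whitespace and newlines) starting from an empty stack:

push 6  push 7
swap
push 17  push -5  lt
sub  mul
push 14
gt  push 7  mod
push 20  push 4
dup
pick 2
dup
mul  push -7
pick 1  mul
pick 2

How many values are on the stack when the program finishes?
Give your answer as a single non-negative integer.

After 'push 6': stack = [6] (depth 1)
After 'push 7': stack = [6, 7] (depth 2)
After 'swap': stack = [7, 6] (depth 2)
After 'push 17': stack = [7, 6, 17] (depth 3)
After 'push -5': stack = [7, 6, 17, -5] (depth 4)
After 'lt': stack = [7, 6, 0] (depth 3)
After 'sub': stack = [7, 6] (depth 2)
After 'mul': stack = [42] (depth 1)
After 'push 14': stack = [42, 14] (depth 2)
After 'gt': stack = [1] (depth 1)
  ...
After 'push 20': stack = [1, 20] (depth 2)
After 'push 4': stack = [1, 20, 4] (depth 3)
After 'dup': stack = [1, 20, 4, 4] (depth 4)
After 'pick 2': stack = [1, 20, 4, 4, 20] (depth 5)
After 'dup': stack = [1, 20, 4, 4, 20, 20] (depth 6)
After 'mul': stack = [1, 20, 4, 4, 400] (depth 5)
After 'push -7': stack = [1, 20, 4, 4, 400, -7] (depth 6)
After 'pick 1': stack = [1, 20, 4, 4, 400, -7, 400] (depth 7)
After 'mul': stack = [1, 20, 4, 4, 400, -2800] (depth 6)
After 'pick 2': stack = [1, 20, 4, 4, 400, -2800, 4] (depth 7)

Answer: 7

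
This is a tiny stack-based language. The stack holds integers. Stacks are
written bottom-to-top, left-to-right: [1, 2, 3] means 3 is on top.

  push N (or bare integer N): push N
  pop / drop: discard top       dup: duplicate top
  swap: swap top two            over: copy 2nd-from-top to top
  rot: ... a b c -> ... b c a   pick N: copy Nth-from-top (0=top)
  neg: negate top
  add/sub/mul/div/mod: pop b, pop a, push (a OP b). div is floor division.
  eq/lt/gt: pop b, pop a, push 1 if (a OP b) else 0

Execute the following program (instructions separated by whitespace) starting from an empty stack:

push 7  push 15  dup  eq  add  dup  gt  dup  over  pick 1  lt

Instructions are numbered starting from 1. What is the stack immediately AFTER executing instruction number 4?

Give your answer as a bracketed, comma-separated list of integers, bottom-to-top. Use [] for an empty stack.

Step 1 ('push 7'): [7]
Step 2 ('push 15'): [7, 15]
Step 3 ('dup'): [7, 15, 15]
Step 4 ('eq'): [7, 1]

Answer: [7, 1]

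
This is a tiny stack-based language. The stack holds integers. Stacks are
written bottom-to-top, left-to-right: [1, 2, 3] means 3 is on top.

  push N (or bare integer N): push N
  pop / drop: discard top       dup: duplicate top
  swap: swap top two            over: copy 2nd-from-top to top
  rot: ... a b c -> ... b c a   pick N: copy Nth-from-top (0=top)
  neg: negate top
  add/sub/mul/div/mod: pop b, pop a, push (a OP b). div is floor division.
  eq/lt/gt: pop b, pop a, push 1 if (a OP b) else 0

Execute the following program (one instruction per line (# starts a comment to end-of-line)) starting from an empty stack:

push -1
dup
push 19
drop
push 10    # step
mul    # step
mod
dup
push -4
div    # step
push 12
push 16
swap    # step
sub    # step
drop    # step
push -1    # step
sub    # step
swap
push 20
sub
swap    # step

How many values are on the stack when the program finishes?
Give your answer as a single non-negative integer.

After 'push -1': stack = [-1] (depth 1)
After 'dup': stack = [-1, -1] (depth 2)
After 'push 19': stack = [-1, -1, 19] (depth 3)
After 'drop': stack = [-1, -1] (depth 2)
After 'push 10': stack = [-1, -1, 10] (depth 3)
After 'mul': stack = [-1, -10] (depth 2)
After 'mod': stack = [-1] (depth 1)
After 'dup': stack = [-1, -1] (depth 2)
After 'push -4': stack = [-1, -1, -4] (depth 3)
After 'div': stack = [-1, 0] (depth 2)
  ...
After 'push 16': stack = [-1, 0, 12, 16] (depth 4)
After 'swap': stack = [-1, 0, 16, 12] (depth 4)
After 'sub': stack = [-1, 0, 4] (depth 3)
After 'drop': stack = [-1, 0] (depth 2)
After 'push -1': stack = [-1, 0, -1] (depth 3)
After 'sub': stack = [-1, 1] (depth 2)
After 'swap': stack = [1, -1] (depth 2)
After 'push 20': stack = [1, -1, 20] (depth 3)
After 'sub': stack = [1, -21] (depth 2)
After 'swap': stack = [-21, 1] (depth 2)

Answer: 2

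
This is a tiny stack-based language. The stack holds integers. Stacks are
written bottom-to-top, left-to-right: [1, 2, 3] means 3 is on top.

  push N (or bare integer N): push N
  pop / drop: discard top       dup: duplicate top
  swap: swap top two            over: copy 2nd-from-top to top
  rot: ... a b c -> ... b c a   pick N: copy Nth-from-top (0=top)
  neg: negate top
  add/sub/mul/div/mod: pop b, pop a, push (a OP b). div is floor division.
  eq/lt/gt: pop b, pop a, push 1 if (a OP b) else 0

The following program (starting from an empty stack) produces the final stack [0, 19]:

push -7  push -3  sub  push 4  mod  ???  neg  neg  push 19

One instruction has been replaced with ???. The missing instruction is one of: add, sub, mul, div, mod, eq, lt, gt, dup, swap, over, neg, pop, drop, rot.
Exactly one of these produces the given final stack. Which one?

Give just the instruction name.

Stack before ???: [0]
Stack after ???:  [0]
The instruction that transforms [0] -> [0] is: neg

Answer: neg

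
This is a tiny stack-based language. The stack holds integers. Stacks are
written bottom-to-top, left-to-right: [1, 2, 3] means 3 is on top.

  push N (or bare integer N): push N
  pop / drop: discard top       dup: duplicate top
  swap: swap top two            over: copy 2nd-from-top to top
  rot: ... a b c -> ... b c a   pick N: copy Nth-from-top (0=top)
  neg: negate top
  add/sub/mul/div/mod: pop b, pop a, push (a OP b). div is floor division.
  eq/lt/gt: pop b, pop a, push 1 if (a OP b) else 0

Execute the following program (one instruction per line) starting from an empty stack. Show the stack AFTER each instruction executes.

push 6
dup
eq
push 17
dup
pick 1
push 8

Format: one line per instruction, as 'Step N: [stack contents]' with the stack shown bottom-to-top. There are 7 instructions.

Step 1: [6]
Step 2: [6, 6]
Step 3: [1]
Step 4: [1, 17]
Step 5: [1, 17, 17]
Step 6: [1, 17, 17, 17]
Step 7: [1, 17, 17, 17, 8]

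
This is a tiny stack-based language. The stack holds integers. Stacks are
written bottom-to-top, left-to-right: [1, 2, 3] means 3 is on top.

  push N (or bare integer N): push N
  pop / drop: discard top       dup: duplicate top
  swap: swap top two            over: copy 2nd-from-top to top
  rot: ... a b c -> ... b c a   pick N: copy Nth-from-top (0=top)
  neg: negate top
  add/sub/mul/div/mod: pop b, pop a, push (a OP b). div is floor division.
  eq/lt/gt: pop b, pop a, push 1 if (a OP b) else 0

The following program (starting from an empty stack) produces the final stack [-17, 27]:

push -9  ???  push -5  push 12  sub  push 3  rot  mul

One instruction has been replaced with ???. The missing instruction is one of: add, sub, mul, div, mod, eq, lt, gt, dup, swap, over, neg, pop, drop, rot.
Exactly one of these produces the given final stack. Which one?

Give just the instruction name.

Answer: neg

Derivation:
Stack before ???: [-9]
Stack after ???:  [9]
The instruction that transforms [-9] -> [9] is: neg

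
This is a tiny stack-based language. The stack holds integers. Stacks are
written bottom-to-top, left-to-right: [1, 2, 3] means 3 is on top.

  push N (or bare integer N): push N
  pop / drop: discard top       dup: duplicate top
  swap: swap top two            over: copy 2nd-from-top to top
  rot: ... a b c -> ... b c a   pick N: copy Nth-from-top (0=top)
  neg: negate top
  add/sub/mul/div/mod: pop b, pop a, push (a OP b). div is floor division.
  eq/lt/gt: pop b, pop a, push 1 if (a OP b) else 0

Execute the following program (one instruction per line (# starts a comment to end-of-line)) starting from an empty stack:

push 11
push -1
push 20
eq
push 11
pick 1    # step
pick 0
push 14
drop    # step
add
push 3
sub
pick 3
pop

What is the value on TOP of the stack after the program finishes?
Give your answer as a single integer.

Answer: -3

Derivation:
After 'push 11': [11]
After 'push -1': [11, -1]
After 'push 20': [11, -1, 20]
After 'eq': [11, 0]
After 'push 11': [11, 0, 11]
After 'pick 1': [11, 0, 11, 0]
After 'pick 0': [11, 0, 11, 0, 0]
After 'push 14': [11, 0, 11, 0, 0, 14]
After 'drop': [11, 0, 11, 0, 0]
After 'add': [11, 0, 11, 0]
After 'push 3': [11, 0, 11, 0, 3]
After 'sub': [11, 0, 11, -3]
After 'pick 3': [11, 0, 11, -3, 11]
After 'pop': [11, 0, 11, -3]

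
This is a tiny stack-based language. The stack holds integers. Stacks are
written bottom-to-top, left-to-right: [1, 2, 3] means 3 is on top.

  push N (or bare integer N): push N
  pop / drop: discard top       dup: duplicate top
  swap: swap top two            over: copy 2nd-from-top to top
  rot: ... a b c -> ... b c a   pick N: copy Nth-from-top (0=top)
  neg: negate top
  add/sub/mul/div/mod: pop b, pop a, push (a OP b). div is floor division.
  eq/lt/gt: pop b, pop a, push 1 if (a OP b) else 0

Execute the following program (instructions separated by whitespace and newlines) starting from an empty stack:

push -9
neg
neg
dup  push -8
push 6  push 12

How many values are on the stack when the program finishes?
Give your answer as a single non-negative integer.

After 'push -9': stack = [-9] (depth 1)
After 'neg': stack = [9] (depth 1)
After 'neg': stack = [-9] (depth 1)
After 'dup': stack = [-9, -9] (depth 2)
After 'push -8': stack = [-9, -9, -8] (depth 3)
After 'push 6': stack = [-9, -9, -8, 6] (depth 4)
After 'push 12': stack = [-9, -9, -8, 6, 12] (depth 5)

Answer: 5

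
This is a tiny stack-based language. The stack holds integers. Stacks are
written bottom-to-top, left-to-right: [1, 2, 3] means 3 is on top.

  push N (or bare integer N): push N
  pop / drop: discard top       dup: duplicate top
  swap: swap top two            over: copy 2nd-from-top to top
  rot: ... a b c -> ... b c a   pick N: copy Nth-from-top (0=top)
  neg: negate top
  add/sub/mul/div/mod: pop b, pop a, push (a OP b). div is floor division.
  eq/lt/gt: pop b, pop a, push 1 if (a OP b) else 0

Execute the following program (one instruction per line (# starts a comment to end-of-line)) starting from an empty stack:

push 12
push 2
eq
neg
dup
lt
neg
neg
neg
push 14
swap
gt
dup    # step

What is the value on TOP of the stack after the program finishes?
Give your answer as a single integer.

After 'push 12': [12]
After 'push 2': [12, 2]
After 'eq': [0]
After 'neg': [0]
After 'dup': [0, 0]
After 'lt': [0]
After 'neg': [0]
After 'neg': [0]
After 'neg': [0]
After 'push 14': [0, 14]
After 'swap': [14, 0]
After 'gt': [1]
After 'dup': [1, 1]

Answer: 1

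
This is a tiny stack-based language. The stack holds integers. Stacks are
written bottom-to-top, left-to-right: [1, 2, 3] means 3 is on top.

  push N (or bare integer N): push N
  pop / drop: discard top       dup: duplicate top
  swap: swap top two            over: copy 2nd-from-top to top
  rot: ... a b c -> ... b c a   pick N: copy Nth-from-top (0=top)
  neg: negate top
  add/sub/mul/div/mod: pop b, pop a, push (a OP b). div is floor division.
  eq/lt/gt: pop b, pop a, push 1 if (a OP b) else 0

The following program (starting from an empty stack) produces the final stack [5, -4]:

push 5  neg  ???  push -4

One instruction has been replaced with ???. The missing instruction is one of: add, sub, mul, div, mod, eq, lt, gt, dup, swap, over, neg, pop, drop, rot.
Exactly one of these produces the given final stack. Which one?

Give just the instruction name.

Stack before ???: [-5]
Stack after ???:  [5]
The instruction that transforms [-5] -> [5] is: neg

Answer: neg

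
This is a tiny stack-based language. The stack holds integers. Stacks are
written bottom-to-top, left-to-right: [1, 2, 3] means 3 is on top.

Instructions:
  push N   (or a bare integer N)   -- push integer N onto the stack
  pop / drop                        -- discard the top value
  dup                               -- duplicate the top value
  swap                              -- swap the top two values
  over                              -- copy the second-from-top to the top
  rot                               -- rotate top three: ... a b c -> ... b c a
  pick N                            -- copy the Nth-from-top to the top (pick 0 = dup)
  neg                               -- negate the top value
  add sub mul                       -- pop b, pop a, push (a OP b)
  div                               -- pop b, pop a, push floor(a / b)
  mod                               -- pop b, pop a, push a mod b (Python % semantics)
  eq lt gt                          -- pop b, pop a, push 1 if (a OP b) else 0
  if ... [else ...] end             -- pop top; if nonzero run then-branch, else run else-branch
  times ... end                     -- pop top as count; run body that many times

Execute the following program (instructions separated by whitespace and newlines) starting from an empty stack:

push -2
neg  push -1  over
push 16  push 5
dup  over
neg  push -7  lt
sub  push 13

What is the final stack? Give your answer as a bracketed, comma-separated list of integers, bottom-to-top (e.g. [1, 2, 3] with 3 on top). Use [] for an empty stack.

After 'push -2': [-2]
After 'neg': [2]
After 'push -1': [2, -1]
After 'over': [2, -1, 2]
After 'push 16': [2, -1, 2, 16]
After 'push 5': [2, -1, 2, 16, 5]
After 'dup': [2, -1, 2, 16, 5, 5]
After 'over': [2, -1, 2, 16, 5, 5, 5]
After 'neg': [2, -1, 2, 16, 5, 5, -5]
After 'push -7': [2, -1, 2, 16, 5, 5, -5, -7]
After 'lt': [2, -1, 2, 16, 5, 5, 0]
After 'sub': [2, -1, 2, 16, 5, 5]
After 'push 13': [2, -1, 2, 16, 5, 5, 13]

Answer: [2, -1, 2, 16, 5, 5, 13]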